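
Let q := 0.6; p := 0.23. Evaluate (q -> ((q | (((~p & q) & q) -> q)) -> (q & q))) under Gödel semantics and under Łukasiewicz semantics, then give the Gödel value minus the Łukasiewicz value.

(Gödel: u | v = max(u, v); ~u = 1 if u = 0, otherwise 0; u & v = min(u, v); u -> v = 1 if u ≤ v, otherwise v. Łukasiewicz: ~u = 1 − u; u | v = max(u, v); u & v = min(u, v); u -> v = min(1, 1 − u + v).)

0.00

Gödel evaluation:
  ~p: Gödel ¬ of 0.23 = 0 (operand ≠ 0)
  (~p & q) = min(0, 0.6) = 0
  ((~p & q) & q) = min(0, 0.6) = 0
  (((~p & q) & q) -> q): 0 ≤ 0.6, so result = 1
  (q | (((~p & q) & q) -> q)) = max(0.6, 1) = 1
  (q & q) = min(0.6, 0.6) = 0.6
  ((q | (((~p & q) & q) -> q)) -> (q & q)): 1 > 0.6, so result = 0.6
  (q -> ((q | (((~p & q) & q) -> q)) -> (q & q))): 0.6 ≤ 0.6, so result = 1
  Gödel value = 1
Łukasiewicz evaluation:
  ~p: Łukasiewicz ¬ gives 1 − 0.23 = 0.77
  (~p & q) = min(0.77, 0.6) = 0.6
  ((~p & q) & q) = min(0.6, 0.6) = 0.6
  (((~p & q) & q) -> q): min(1, 1 − 0.6 + 0.6) = 1
  (q | (((~p & q) & q) -> q)) = max(0.6, 1) = 1
  (q & q) = min(0.6, 0.6) = 0.6
  ((q | (((~p & q) & q) -> q)) -> (q & q)): min(1, 1 − 1 + 0.6) = 0.6
  (q -> ((q | (((~p & q) & q) -> q)) -> (q & q))): min(1, 1 − 0.6 + 0.6) = 1
  Łukasiewicz value = 1
Difference: 1 − 1 = 0.00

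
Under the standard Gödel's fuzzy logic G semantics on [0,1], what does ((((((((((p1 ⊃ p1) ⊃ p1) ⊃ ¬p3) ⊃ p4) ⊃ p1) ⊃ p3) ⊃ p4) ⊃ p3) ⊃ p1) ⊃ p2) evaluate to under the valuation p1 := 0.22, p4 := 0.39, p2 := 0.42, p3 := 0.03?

(p1 ⊃ p1): 0.22 ≤ 0.22, so result = 1
((p1 ⊃ p1) ⊃ p1): 1 > 0.22, so result = 0.22
¬p3: Gödel ¬ of 0.03 = 0 (operand ≠ 0)
(((p1 ⊃ p1) ⊃ p1) ⊃ ¬p3): 0.22 > 0, so result = 0
((((p1 ⊃ p1) ⊃ p1) ⊃ ¬p3) ⊃ p4): 0 ≤ 0.39, so result = 1
(((((p1 ⊃ p1) ⊃ p1) ⊃ ¬p3) ⊃ p4) ⊃ p1): 1 > 0.22, so result = 0.22
((((((p1 ⊃ p1) ⊃ p1) ⊃ ¬p3) ⊃ p4) ⊃ p1) ⊃ p3): 0.22 > 0.03, so result = 0.03
(((((((p1 ⊃ p1) ⊃ p1) ⊃ ¬p3) ⊃ p4) ⊃ p1) ⊃ p3) ⊃ p4): 0.03 ≤ 0.39, so result = 1
((((((((p1 ⊃ p1) ⊃ p1) ⊃ ¬p3) ⊃ p4) ⊃ p1) ⊃ p3) ⊃ p4) ⊃ p3): 1 > 0.03, so result = 0.03
(((((((((p1 ⊃ p1) ⊃ p1) ⊃ ¬p3) ⊃ p4) ⊃ p1) ⊃ p3) ⊃ p4) ⊃ p3) ⊃ p1): 0.03 ≤ 0.22, so result = 1
((((((((((p1 ⊃ p1) ⊃ p1) ⊃ ¬p3) ⊃ p4) ⊃ p1) ⊃ p3) ⊃ p4) ⊃ p3) ⊃ p1) ⊃ p2): 1 > 0.42, so result = 0.42

0.42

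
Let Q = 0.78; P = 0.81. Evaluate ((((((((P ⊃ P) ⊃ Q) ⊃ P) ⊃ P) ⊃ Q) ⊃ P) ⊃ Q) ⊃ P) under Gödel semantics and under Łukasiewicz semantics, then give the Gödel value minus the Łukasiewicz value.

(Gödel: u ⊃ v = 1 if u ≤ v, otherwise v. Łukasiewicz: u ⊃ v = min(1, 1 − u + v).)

0.13

Gödel evaluation:
  (P ⊃ P): 0.81 ≤ 0.81, so result = 1
  ((P ⊃ P) ⊃ Q): 1 > 0.78, so result = 0.78
  (((P ⊃ P) ⊃ Q) ⊃ P): 0.78 ≤ 0.81, so result = 1
  ((((P ⊃ P) ⊃ Q) ⊃ P) ⊃ P): 1 > 0.81, so result = 0.81
  (((((P ⊃ P) ⊃ Q) ⊃ P) ⊃ P) ⊃ Q): 0.81 > 0.78, so result = 0.78
  ((((((P ⊃ P) ⊃ Q) ⊃ P) ⊃ P) ⊃ Q) ⊃ P): 0.78 ≤ 0.81, so result = 1
  (((((((P ⊃ P) ⊃ Q) ⊃ P) ⊃ P) ⊃ Q) ⊃ P) ⊃ Q): 1 > 0.78, so result = 0.78
  ((((((((P ⊃ P) ⊃ Q) ⊃ P) ⊃ P) ⊃ Q) ⊃ P) ⊃ Q) ⊃ P): 0.78 ≤ 0.81, so result = 1
  Gödel value = 1
Łukasiewicz evaluation:
  (P ⊃ P): min(1, 1 − 0.81 + 0.81) = 1
  ((P ⊃ P) ⊃ Q): min(1, 1 − 1 + 0.78) = 0.78
  (((P ⊃ P) ⊃ Q) ⊃ P): min(1, 1 − 0.78 + 0.81) = 1
  ((((P ⊃ P) ⊃ Q) ⊃ P) ⊃ P): min(1, 1 − 1 + 0.81) = 0.81
  (((((P ⊃ P) ⊃ Q) ⊃ P) ⊃ P) ⊃ Q): min(1, 1 − 0.81 + 0.78) = 0.97
  ((((((P ⊃ P) ⊃ Q) ⊃ P) ⊃ P) ⊃ Q) ⊃ P): min(1, 1 − 0.97 + 0.81) = 0.84
  (((((((P ⊃ P) ⊃ Q) ⊃ P) ⊃ P) ⊃ Q) ⊃ P) ⊃ Q): min(1, 1 − 0.84 + 0.78) = 0.94
  ((((((((P ⊃ P) ⊃ Q) ⊃ P) ⊃ P) ⊃ Q) ⊃ P) ⊃ Q) ⊃ P): min(1, 1 − 0.94 + 0.81) = 0.87
  Łukasiewicz value = 0.87
Difference: 1 − 0.87 = 0.13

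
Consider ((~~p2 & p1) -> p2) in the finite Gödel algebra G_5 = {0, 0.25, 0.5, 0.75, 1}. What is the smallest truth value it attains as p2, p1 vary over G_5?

The minimum is attained at p2 = 0.25, p1 = 0.5:
  ~p2: Gödel ¬ of 0.25 = 0 (operand ≠ 0)
  ~~p2: Gödel ¬ of 0 = 1 (operand is 0)
  (~~p2 & p1) = min(1, 0.5) = 0.5
  ((~~p2 & p1) -> p2): 0.5 > 0.25, so result = 0.25
Checking all 25 assignments confirms none give a value below 0.25.

0.25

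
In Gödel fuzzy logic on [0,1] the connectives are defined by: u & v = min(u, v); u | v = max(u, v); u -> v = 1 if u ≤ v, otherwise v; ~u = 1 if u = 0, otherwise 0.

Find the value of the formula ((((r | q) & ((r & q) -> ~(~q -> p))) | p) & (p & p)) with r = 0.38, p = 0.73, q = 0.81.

0.73

(r | q) = max(0.38, 0.81) = 0.81
(r & q) = min(0.38, 0.81) = 0.38
~q: Gödel ¬ of 0.81 = 0 (operand ≠ 0)
(~q -> p): 0 ≤ 0.73, so result = 1
~(~q -> p): Gödel ¬ of 1 = 0 (operand ≠ 0)
((r & q) -> ~(~q -> p)): 0.38 > 0, so result = 0
((r | q) & ((r & q) -> ~(~q -> p))) = min(0.81, 0) = 0
(((r | q) & ((r & q) -> ~(~q -> p))) | p) = max(0, 0.73) = 0.73
(p & p) = min(0.73, 0.73) = 0.73
((((r | q) & ((r & q) -> ~(~q -> p))) | p) & (p & p)) = min(0.73, 0.73) = 0.73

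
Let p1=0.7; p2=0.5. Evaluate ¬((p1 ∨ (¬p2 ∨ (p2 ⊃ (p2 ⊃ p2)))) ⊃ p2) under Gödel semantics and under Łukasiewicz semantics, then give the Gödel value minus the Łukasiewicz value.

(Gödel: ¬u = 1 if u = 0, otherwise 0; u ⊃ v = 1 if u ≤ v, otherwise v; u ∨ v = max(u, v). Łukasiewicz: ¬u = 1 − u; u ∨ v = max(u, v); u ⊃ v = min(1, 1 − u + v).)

Gödel evaluation:
  ¬p2: Gödel ¬ of 0.5 = 0 (operand ≠ 0)
  (p2 ⊃ p2): 0.5 ≤ 0.5, so result = 1
  (p2 ⊃ (p2 ⊃ p2)): 0.5 ≤ 1, so result = 1
  (¬p2 ∨ (p2 ⊃ (p2 ⊃ p2))) = max(0, 1) = 1
  (p1 ∨ (¬p2 ∨ (p2 ⊃ (p2 ⊃ p2)))) = max(0.7, 1) = 1
  ((p1 ∨ (¬p2 ∨ (p2 ⊃ (p2 ⊃ p2)))) ⊃ p2): 1 > 0.5, so result = 0.5
  ¬((p1 ∨ (¬p2 ∨ (p2 ⊃ (p2 ⊃ p2)))) ⊃ p2): Gödel ¬ of 0.5 = 0 (operand ≠ 0)
  Gödel value = 0
Łukasiewicz evaluation:
  ¬p2: Łukasiewicz ¬ gives 1 − 0.5 = 0.5
  (p2 ⊃ p2): min(1, 1 − 0.5 + 0.5) = 1
  (p2 ⊃ (p2 ⊃ p2)): min(1, 1 − 0.5 + 1) = 1
  (¬p2 ∨ (p2 ⊃ (p2 ⊃ p2))) = max(0.5, 1) = 1
  (p1 ∨ (¬p2 ∨ (p2 ⊃ (p2 ⊃ p2)))) = max(0.7, 1) = 1
  ((p1 ∨ (¬p2 ∨ (p2 ⊃ (p2 ⊃ p2)))) ⊃ p2): min(1, 1 − 1 + 0.5) = 0.5
  ¬((p1 ∨ (¬p2 ∨ (p2 ⊃ (p2 ⊃ p2)))) ⊃ p2): Łukasiewicz ¬ gives 1 − 0.5 = 0.5
  Łukasiewicz value = 0.5
Difference: 0 − 0.5 = -0.50

-0.50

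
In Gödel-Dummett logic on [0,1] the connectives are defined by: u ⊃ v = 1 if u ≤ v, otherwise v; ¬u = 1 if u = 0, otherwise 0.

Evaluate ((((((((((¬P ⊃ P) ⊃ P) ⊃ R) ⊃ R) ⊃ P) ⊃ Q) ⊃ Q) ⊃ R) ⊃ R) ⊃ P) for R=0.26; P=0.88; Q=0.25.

¬P: Gödel ¬ of 0.88 = 0 (operand ≠ 0)
(¬P ⊃ P): 0 ≤ 0.88, so result = 1
((¬P ⊃ P) ⊃ P): 1 > 0.88, so result = 0.88
(((¬P ⊃ P) ⊃ P) ⊃ R): 0.88 > 0.26, so result = 0.26
((((¬P ⊃ P) ⊃ P) ⊃ R) ⊃ R): 0.26 ≤ 0.26, so result = 1
(((((¬P ⊃ P) ⊃ P) ⊃ R) ⊃ R) ⊃ P): 1 > 0.88, so result = 0.88
((((((¬P ⊃ P) ⊃ P) ⊃ R) ⊃ R) ⊃ P) ⊃ Q): 0.88 > 0.25, so result = 0.25
(((((((¬P ⊃ P) ⊃ P) ⊃ R) ⊃ R) ⊃ P) ⊃ Q) ⊃ Q): 0.25 ≤ 0.25, so result = 1
((((((((¬P ⊃ P) ⊃ P) ⊃ R) ⊃ R) ⊃ P) ⊃ Q) ⊃ Q) ⊃ R): 1 > 0.26, so result = 0.26
(((((((((¬P ⊃ P) ⊃ P) ⊃ R) ⊃ R) ⊃ P) ⊃ Q) ⊃ Q) ⊃ R) ⊃ R): 0.26 ≤ 0.26, so result = 1
((((((((((¬P ⊃ P) ⊃ P) ⊃ R) ⊃ R) ⊃ P) ⊃ Q) ⊃ Q) ⊃ R) ⊃ R) ⊃ P): 1 > 0.88, so result = 0.88

0.88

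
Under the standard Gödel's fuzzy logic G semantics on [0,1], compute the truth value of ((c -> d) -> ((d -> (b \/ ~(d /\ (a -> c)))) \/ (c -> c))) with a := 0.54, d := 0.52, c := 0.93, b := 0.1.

1.00

(c -> d): 0.93 > 0.52, so result = 0.52
(a -> c): 0.54 ≤ 0.93, so result = 1
(d /\ (a -> c)) = min(0.52, 1) = 0.52
~(d /\ (a -> c)): Gödel ¬ of 0.52 = 0 (operand ≠ 0)
(b \/ ~(d /\ (a -> c))) = max(0.1, 0) = 0.1
(d -> (b \/ ~(d /\ (a -> c)))): 0.52 > 0.1, so result = 0.1
(c -> c): 0.93 ≤ 0.93, so result = 1
((d -> (b \/ ~(d /\ (a -> c)))) \/ (c -> c)) = max(0.1, 1) = 1
((c -> d) -> ((d -> (b \/ ~(d /\ (a -> c)))) \/ (c -> c))): 0.52 ≤ 1, so result = 1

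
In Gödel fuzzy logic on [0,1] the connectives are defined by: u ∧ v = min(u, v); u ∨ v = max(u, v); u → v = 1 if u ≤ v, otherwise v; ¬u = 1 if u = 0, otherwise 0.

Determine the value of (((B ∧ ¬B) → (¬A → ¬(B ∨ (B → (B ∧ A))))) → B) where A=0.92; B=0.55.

¬B: Gödel ¬ of 0.55 = 0 (operand ≠ 0)
(B ∧ ¬B) = min(0.55, 0) = 0
¬A: Gödel ¬ of 0.92 = 0 (operand ≠ 0)
(B ∧ A) = min(0.55, 0.92) = 0.55
(B → (B ∧ A)): 0.55 ≤ 0.55, so result = 1
(B ∨ (B → (B ∧ A))) = max(0.55, 1) = 1
¬(B ∨ (B → (B ∧ A))): Gödel ¬ of 1 = 0 (operand ≠ 0)
(¬A → ¬(B ∨ (B → (B ∧ A)))): 0 ≤ 0, so result = 1
((B ∧ ¬B) → (¬A → ¬(B ∨ (B → (B ∧ A))))): 0 ≤ 1, so result = 1
(((B ∧ ¬B) → (¬A → ¬(B ∨ (B → (B ∧ A))))) → B): 1 > 0.55, so result = 0.55

0.55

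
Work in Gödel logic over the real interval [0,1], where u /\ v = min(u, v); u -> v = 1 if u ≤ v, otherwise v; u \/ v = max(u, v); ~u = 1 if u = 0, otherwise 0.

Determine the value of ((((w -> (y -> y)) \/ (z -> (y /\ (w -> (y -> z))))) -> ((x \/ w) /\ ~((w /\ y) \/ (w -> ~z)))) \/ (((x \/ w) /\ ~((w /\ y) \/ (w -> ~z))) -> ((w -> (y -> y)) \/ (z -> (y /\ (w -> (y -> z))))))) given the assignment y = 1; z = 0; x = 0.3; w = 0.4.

1.00

(y -> y): 1 ≤ 1, so result = 1
(w -> (y -> y)): 0.4 ≤ 1, so result = 1
(y -> z): 1 > 0, so result = 0
(w -> (y -> z)): 0.4 > 0, so result = 0
(y /\ (w -> (y -> z))) = min(1, 0) = 0
(z -> (y /\ (w -> (y -> z)))): 0 ≤ 0, so result = 1
((w -> (y -> y)) \/ (z -> (y /\ (w -> (y -> z))))) = max(1, 1) = 1
(x \/ w) = max(0.3, 0.4) = 0.4
(w /\ y) = min(0.4, 1) = 0.4
~z: Gödel ¬ of 0 = 1 (operand is 0)
(w -> ~z): 0.4 ≤ 1, so result = 1
((w /\ y) \/ (w -> ~z)) = max(0.4, 1) = 1
~((w /\ y) \/ (w -> ~z)): Gödel ¬ of 1 = 0 (operand ≠ 0)
((x \/ w) /\ ~((w /\ y) \/ (w -> ~z))) = min(0.4, 0) = 0
(((w -> (y -> y)) \/ (z -> (y /\ (w -> (y -> z))))) -> ((x \/ w) /\ ~((w /\ y) \/ (w -> ~z)))): 1 > 0, so result = 0
(x \/ w) = max(0.3, 0.4) = 0.4
(w /\ y) = min(0.4, 1) = 0.4
~z: Gödel ¬ of 0 = 1 (operand is 0)
(w -> ~z): 0.4 ≤ 1, so result = 1
((w /\ y) \/ (w -> ~z)) = max(0.4, 1) = 1
~((w /\ y) \/ (w -> ~z)): Gödel ¬ of 1 = 0 (operand ≠ 0)
((x \/ w) /\ ~((w /\ y) \/ (w -> ~z))) = min(0.4, 0) = 0
(y -> y): 1 ≤ 1, so result = 1
(w -> (y -> y)): 0.4 ≤ 1, so result = 1
(y -> z): 1 > 0, so result = 0
(w -> (y -> z)): 0.4 > 0, so result = 0
(y /\ (w -> (y -> z))) = min(1, 0) = 0
(z -> (y /\ (w -> (y -> z)))): 0 ≤ 0, so result = 1
((w -> (y -> y)) \/ (z -> (y /\ (w -> (y -> z))))) = max(1, 1) = 1
(((x \/ w) /\ ~((w /\ y) \/ (w -> ~z))) -> ((w -> (y -> y)) \/ (z -> (y /\ (w -> (y -> z)))))): 0 ≤ 1, so result = 1
((((w -> (y -> y)) \/ (z -> (y /\ (w -> (y -> z))))) -> ((x \/ w) /\ ~((w /\ y) \/ (w -> ~z)))) \/ (((x \/ w) /\ ~((w /\ y) \/ (w -> ~z))) -> ((w -> (y -> y)) \/ (z -> (y /\ (w -> (y -> z))))))) = max(0, 1) = 1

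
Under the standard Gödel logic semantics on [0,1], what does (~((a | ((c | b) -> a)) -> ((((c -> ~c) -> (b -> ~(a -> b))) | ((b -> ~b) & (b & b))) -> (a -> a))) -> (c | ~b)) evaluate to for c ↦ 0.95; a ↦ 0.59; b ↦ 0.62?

(c | b) = max(0.95, 0.62) = 0.95
((c | b) -> a): 0.95 > 0.59, so result = 0.59
(a | ((c | b) -> a)) = max(0.59, 0.59) = 0.59
~c: Gödel ¬ of 0.95 = 0 (operand ≠ 0)
(c -> ~c): 0.95 > 0, so result = 0
(a -> b): 0.59 ≤ 0.62, so result = 1
~(a -> b): Gödel ¬ of 1 = 0 (operand ≠ 0)
(b -> ~(a -> b)): 0.62 > 0, so result = 0
((c -> ~c) -> (b -> ~(a -> b))): 0 ≤ 0, so result = 1
~b: Gödel ¬ of 0.62 = 0 (operand ≠ 0)
(b -> ~b): 0.62 > 0, so result = 0
(b & b) = min(0.62, 0.62) = 0.62
((b -> ~b) & (b & b)) = min(0, 0.62) = 0
(((c -> ~c) -> (b -> ~(a -> b))) | ((b -> ~b) & (b & b))) = max(1, 0) = 1
(a -> a): 0.59 ≤ 0.59, so result = 1
((((c -> ~c) -> (b -> ~(a -> b))) | ((b -> ~b) & (b & b))) -> (a -> a)): 1 ≤ 1, so result = 1
((a | ((c | b) -> a)) -> ((((c -> ~c) -> (b -> ~(a -> b))) | ((b -> ~b) & (b & b))) -> (a -> a))): 0.59 ≤ 1, so result = 1
~((a | ((c | b) -> a)) -> ((((c -> ~c) -> (b -> ~(a -> b))) | ((b -> ~b) & (b & b))) -> (a -> a))): Gödel ¬ of 1 = 0 (operand ≠ 0)
~b: Gödel ¬ of 0.62 = 0 (operand ≠ 0)
(c | ~b) = max(0.95, 0) = 0.95
(~((a | ((c | b) -> a)) -> ((((c -> ~c) -> (b -> ~(a -> b))) | ((b -> ~b) & (b & b))) -> (a -> a))) -> (c | ~b)): 0 ≤ 0.95, so result = 1

1.00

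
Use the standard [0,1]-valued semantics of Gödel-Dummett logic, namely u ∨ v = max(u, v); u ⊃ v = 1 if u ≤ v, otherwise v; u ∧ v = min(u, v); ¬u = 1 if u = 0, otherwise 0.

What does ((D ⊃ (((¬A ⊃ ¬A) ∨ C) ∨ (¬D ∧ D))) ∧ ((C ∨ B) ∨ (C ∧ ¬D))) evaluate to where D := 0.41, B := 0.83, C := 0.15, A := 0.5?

¬A: Gödel ¬ of 0.5 = 0 (operand ≠ 0)
¬A: Gödel ¬ of 0.5 = 0 (operand ≠ 0)
(¬A ⊃ ¬A): 0 ≤ 0, so result = 1
((¬A ⊃ ¬A) ∨ C) = max(1, 0.15) = 1
¬D: Gödel ¬ of 0.41 = 0 (operand ≠ 0)
(¬D ∧ D) = min(0, 0.41) = 0
(((¬A ⊃ ¬A) ∨ C) ∨ (¬D ∧ D)) = max(1, 0) = 1
(D ⊃ (((¬A ⊃ ¬A) ∨ C) ∨ (¬D ∧ D))): 0.41 ≤ 1, so result = 1
(C ∨ B) = max(0.15, 0.83) = 0.83
¬D: Gödel ¬ of 0.41 = 0 (operand ≠ 0)
(C ∧ ¬D) = min(0.15, 0) = 0
((C ∨ B) ∨ (C ∧ ¬D)) = max(0.83, 0) = 0.83
((D ⊃ (((¬A ⊃ ¬A) ∨ C) ∨ (¬D ∧ D))) ∧ ((C ∨ B) ∨ (C ∧ ¬D))) = min(1, 0.83) = 0.83

0.83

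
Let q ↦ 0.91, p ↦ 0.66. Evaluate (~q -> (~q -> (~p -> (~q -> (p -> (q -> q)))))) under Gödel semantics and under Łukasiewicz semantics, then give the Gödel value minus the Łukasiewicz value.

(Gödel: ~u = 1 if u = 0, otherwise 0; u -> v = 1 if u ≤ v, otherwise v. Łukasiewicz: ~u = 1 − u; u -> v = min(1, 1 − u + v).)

0.00

Gödel evaluation:
  ~q: Gödel ¬ of 0.91 = 0 (operand ≠ 0)
  ~q: Gödel ¬ of 0.91 = 0 (operand ≠ 0)
  ~p: Gödel ¬ of 0.66 = 0 (operand ≠ 0)
  ~q: Gödel ¬ of 0.91 = 0 (operand ≠ 0)
  (q -> q): 0.91 ≤ 0.91, so result = 1
  (p -> (q -> q)): 0.66 ≤ 1, so result = 1
  (~q -> (p -> (q -> q))): 0 ≤ 1, so result = 1
  (~p -> (~q -> (p -> (q -> q)))): 0 ≤ 1, so result = 1
  (~q -> (~p -> (~q -> (p -> (q -> q))))): 0 ≤ 1, so result = 1
  (~q -> (~q -> (~p -> (~q -> (p -> (q -> q)))))): 0 ≤ 1, so result = 1
  Gödel value = 1
Łukasiewicz evaluation:
  ~q: Łukasiewicz ¬ gives 1 − 0.91 = 0.09
  ~q: Łukasiewicz ¬ gives 1 − 0.91 = 0.09
  ~p: Łukasiewicz ¬ gives 1 − 0.66 = 0.34
  ~q: Łukasiewicz ¬ gives 1 − 0.91 = 0.09
  (q -> q): min(1, 1 − 0.91 + 0.91) = 1
  (p -> (q -> q)): min(1, 1 − 0.66 + 1) = 1
  (~q -> (p -> (q -> q))): min(1, 1 − 0.09 + 1) = 1
  (~p -> (~q -> (p -> (q -> q)))): min(1, 1 − 0.34 + 1) = 1
  (~q -> (~p -> (~q -> (p -> (q -> q))))): min(1, 1 − 0.09 + 1) = 1
  (~q -> (~q -> (~p -> (~q -> (p -> (q -> q)))))): min(1, 1 − 0.09 + 1) = 1
  Łukasiewicz value = 1
Difference: 1 − 1 = 0.00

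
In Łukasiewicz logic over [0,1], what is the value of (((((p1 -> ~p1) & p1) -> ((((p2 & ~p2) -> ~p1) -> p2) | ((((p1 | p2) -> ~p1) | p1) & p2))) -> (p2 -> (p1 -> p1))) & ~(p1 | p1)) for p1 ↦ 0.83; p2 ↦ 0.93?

~p1: Łukasiewicz ¬ gives 1 − 0.83 = 0.17
(p1 -> ~p1): min(1, 1 − 0.83 + 0.17) = 0.34
((p1 -> ~p1) & p1) = min(0.34, 0.83) = 0.34
~p2: Łukasiewicz ¬ gives 1 − 0.93 = 0.07
(p2 & ~p2) = min(0.93, 0.07) = 0.07
~p1: Łukasiewicz ¬ gives 1 − 0.83 = 0.17
((p2 & ~p2) -> ~p1): min(1, 1 − 0.07 + 0.17) = 1
(((p2 & ~p2) -> ~p1) -> p2): min(1, 1 − 1 + 0.93) = 0.93
(p1 | p2) = max(0.83, 0.93) = 0.93
~p1: Łukasiewicz ¬ gives 1 − 0.83 = 0.17
((p1 | p2) -> ~p1): min(1, 1 − 0.93 + 0.17) = 0.24
(((p1 | p2) -> ~p1) | p1) = max(0.24, 0.83) = 0.83
((((p1 | p2) -> ~p1) | p1) & p2) = min(0.83, 0.93) = 0.83
((((p2 & ~p2) -> ~p1) -> p2) | ((((p1 | p2) -> ~p1) | p1) & p2)) = max(0.93, 0.83) = 0.93
(((p1 -> ~p1) & p1) -> ((((p2 & ~p2) -> ~p1) -> p2) | ((((p1 | p2) -> ~p1) | p1) & p2))): min(1, 1 − 0.34 + 0.93) = 1
(p1 -> p1): min(1, 1 − 0.83 + 0.83) = 1
(p2 -> (p1 -> p1)): min(1, 1 − 0.93 + 1) = 1
((((p1 -> ~p1) & p1) -> ((((p2 & ~p2) -> ~p1) -> p2) | ((((p1 | p2) -> ~p1) | p1) & p2))) -> (p2 -> (p1 -> p1))): min(1, 1 − 1 + 1) = 1
(p1 | p1) = max(0.83, 0.83) = 0.83
~(p1 | p1): Łukasiewicz ¬ gives 1 − 0.83 = 0.17
(((((p1 -> ~p1) & p1) -> ((((p2 & ~p2) -> ~p1) -> p2) | ((((p1 | p2) -> ~p1) | p1) & p2))) -> (p2 -> (p1 -> p1))) & ~(p1 | p1)) = min(1, 0.17) = 0.17

0.17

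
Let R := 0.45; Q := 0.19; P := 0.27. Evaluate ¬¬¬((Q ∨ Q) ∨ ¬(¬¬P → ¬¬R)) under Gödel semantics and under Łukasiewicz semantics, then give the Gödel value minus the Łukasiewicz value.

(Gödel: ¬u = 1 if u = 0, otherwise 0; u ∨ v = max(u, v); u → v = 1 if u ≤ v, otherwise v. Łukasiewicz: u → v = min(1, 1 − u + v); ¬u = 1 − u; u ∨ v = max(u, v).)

Gödel evaluation:
  (Q ∨ Q) = max(0.19, 0.19) = 0.19
  ¬P: Gödel ¬ of 0.27 = 0 (operand ≠ 0)
  ¬¬P: Gödel ¬ of 0 = 1 (operand is 0)
  ¬R: Gödel ¬ of 0.45 = 0 (operand ≠ 0)
  ¬¬R: Gödel ¬ of 0 = 1 (operand is 0)
  (¬¬P → ¬¬R): 1 ≤ 1, so result = 1
  ¬(¬¬P → ¬¬R): Gödel ¬ of 1 = 0 (operand ≠ 0)
  ((Q ∨ Q) ∨ ¬(¬¬P → ¬¬R)) = max(0.19, 0) = 0.19
  ¬((Q ∨ Q) ∨ ¬(¬¬P → ¬¬R)): Gödel ¬ of 0.19 = 0 (operand ≠ 0)
  ¬¬((Q ∨ Q) ∨ ¬(¬¬P → ¬¬R)): Gödel ¬ of 0 = 1 (operand is 0)
  ¬¬¬((Q ∨ Q) ∨ ¬(¬¬P → ¬¬R)): Gödel ¬ of 1 = 0 (operand ≠ 0)
  Gödel value = 0
Łukasiewicz evaluation:
  (Q ∨ Q) = max(0.19, 0.19) = 0.19
  ¬P: Łukasiewicz ¬ gives 1 − 0.27 = 0.73
  ¬¬P: Łukasiewicz ¬ gives 1 − 0.73 = 0.27
  ¬R: Łukasiewicz ¬ gives 1 − 0.45 = 0.55
  ¬¬R: Łukasiewicz ¬ gives 1 − 0.55 = 0.45
  (¬¬P → ¬¬R): min(1, 1 − 0.27 + 0.45) = 1
  ¬(¬¬P → ¬¬R): Łukasiewicz ¬ gives 1 − 1 = 0
  ((Q ∨ Q) ∨ ¬(¬¬P → ¬¬R)) = max(0.19, 0) = 0.19
  ¬((Q ∨ Q) ∨ ¬(¬¬P → ¬¬R)): Łukasiewicz ¬ gives 1 − 0.19 = 0.81
  ¬¬((Q ∨ Q) ∨ ¬(¬¬P → ¬¬R)): Łukasiewicz ¬ gives 1 − 0.81 = 0.19
  ¬¬¬((Q ∨ Q) ∨ ¬(¬¬P → ¬¬R)): Łukasiewicz ¬ gives 1 − 0.19 = 0.81
  Łukasiewicz value = 0.81
Difference: 0 − 0.81 = -0.81

-0.81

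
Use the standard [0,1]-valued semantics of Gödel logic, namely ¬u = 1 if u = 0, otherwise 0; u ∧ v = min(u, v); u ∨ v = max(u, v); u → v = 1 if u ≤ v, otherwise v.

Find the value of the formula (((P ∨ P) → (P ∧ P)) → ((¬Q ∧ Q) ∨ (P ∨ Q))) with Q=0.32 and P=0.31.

0.32

(P ∨ P) = max(0.31, 0.31) = 0.31
(P ∧ P) = min(0.31, 0.31) = 0.31
((P ∨ P) → (P ∧ P)): 0.31 ≤ 0.31, so result = 1
¬Q: Gödel ¬ of 0.32 = 0 (operand ≠ 0)
(¬Q ∧ Q) = min(0, 0.32) = 0
(P ∨ Q) = max(0.31, 0.32) = 0.32
((¬Q ∧ Q) ∨ (P ∨ Q)) = max(0, 0.32) = 0.32
(((P ∨ P) → (P ∧ P)) → ((¬Q ∧ Q) ∨ (P ∨ Q))): 1 > 0.32, so result = 0.32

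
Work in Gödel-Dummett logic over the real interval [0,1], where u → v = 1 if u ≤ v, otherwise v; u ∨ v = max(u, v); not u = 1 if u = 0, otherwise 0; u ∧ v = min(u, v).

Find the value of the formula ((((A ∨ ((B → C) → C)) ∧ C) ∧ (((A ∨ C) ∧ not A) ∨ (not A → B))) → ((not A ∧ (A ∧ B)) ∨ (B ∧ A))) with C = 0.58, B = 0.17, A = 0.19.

(B → C): 0.17 ≤ 0.58, so result = 1
((B → C) → C): 1 > 0.58, so result = 0.58
(A ∨ ((B → C) → C)) = max(0.19, 0.58) = 0.58
((A ∨ ((B → C) → C)) ∧ C) = min(0.58, 0.58) = 0.58
(A ∨ C) = max(0.19, 0.58) = 0.58
not A: Gödel ¬ of 0.19 = 0 (operand ≠ 0)
((A ∨ C) ∧ not A) = min(0.58, 0) = 0
not A: Gödel ¬ of 0.19 = 0 (operand ≠ 0)
(not A → B): 0 ≤ 0.17, so result = 1
(((A ∨ C) ∧ not A) ∨ (not A → B)) = max(0, 1) = 1
(((A ∨ ((B → C) → C)) ∧ C) ∧ (((A ∨ C) ∧ not A) ∨ (not A → B))) = min(0.58, 1) = 0.58
not A: Gödel ¬ of 0.19 = 0 (operand ≠ 0)
(A ∧ B) = min(0.19, 0.17) = 0.17
(not A ∧ (A ∧ B)) = min(0, 0.17) = 0
(B ∧ A) = min(0.17, 0.19) = 0.17
((not A ∧ (A ∧ B)) ∨ (B ∧ A)) = max(0, 0.17) = 0.17
((((A ∨ ((B → C) → C)) ∧ C) ∧ (((A ∨ C) ∧ not A) ∨ (not A → B))) → ((not A ∧ (A ∧ B)) ∨ (B ∧ A))): 0.58 > 0.17, so result = 0.17

0.17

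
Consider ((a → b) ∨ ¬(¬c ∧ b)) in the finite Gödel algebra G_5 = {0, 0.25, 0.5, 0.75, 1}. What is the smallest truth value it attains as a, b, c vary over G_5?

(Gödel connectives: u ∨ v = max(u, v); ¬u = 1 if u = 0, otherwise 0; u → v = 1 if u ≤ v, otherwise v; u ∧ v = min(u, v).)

The minimum is attained at a = 0.5, b = 0.25, c = 0:
  (a → b): 0.5 > 0.25, so result = 0.25
  ¬c: Gödel ¬ of 0 = 1 (operand is 0)
  (¬c ∧ b) = min(1, 0.25) = 0.25
  ¬(¬c ∧ b): Gödel ¬ of 0.25 = 0 (operand ≠ 0)
  ((a → b) ∨ ¬(¬c ∧ b)) = max(0.25, 0) = 0.25
Checking all 125 assignments confirms none give a value below 0.25.

0.25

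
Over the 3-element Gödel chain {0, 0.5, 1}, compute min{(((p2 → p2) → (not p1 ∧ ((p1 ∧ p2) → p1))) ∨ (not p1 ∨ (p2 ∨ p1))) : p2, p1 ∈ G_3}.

0.50

The minimum is attained at p2 = 0, p1 = 0.5:
  (p2 → p2): 0 ≤ 0, so result = 1
  not p1: Gödel ¬ of 0.5 = 0 (operand ≠ 0)
  (p1 ∧ p2) = min(0.5, 0) = 0
  ((p1 ∧ p2) → p1): 0 ≤ 0.5, so result = 1
  (not p1 ∧ ((p1 ∧ p2) → p1)) = min(0, 1) = 0
  ((p2 → p2) → (not p1 ∧ ((p1 ∧ p2) → p1))): 1 > 0, so result = 0
  not p1: Gödel ¬ of 0.5 = 0 (operand ≠ 0)
  (p2 ∨ p1) = max(0, 0.5) = 0.5
  (not p1 ∨ (p2 ∨ p1)) = max(0, 0.5) = 0.5
  (((p2 → p2) → (not p1 ∧ ((p1 ∧ p2) → p1))) ∨ (not p1 ∨ (p2 ∨ p1))) = max(0, 0.5) = 0.5
Checking all 9 assignments confirms none give a value below 0.50.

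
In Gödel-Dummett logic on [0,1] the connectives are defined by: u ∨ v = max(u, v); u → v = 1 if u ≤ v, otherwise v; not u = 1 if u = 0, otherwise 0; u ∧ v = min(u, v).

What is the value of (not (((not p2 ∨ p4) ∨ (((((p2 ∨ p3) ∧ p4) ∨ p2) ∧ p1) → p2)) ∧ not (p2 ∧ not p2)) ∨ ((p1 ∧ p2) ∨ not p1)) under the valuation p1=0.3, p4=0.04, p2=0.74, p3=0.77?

not p2: Gödel ¬ of 0.74 = 0 (operand ≠ 0)
(not p2 ∨ p4) = max(0, 0.04) = 0.04
(p2 ∨ p3) = max(0.74, 0.77) = 0.77
((p2 ∨ p3) ∧ p4) = min(0.77, 0.04) = 0.04
(((p2 ∨ p3) ∧ p4) ∨ p2) = max(0.04, 0.74) = 0.74
((((p2 ∨ p3) ∧ p4) ∨ p2) ∧ p1) = min(0.74, 0.3) = 0.3
(((((p2 ∨ p3) ∧ p4) ∨ p2) ∧ p1) → p2): 0.3 ≤ 0.74, so result = 1
((not p2 ∨ p4) ∨ (((((p2 ∨ p3) ∧ p4) ∨ p2) ∧ p1) → p2)) = max(0.04, 1) = 1
not p2: Gödel ¬ of 0.74 = 0 (operand ≠ 0)
(p2 ∧ not p2) = min(0.74, 0) = 0
not (p2 ∧ not p2): Gödel ¬ of 0 = 1 (operand is 0)
(((not p2 ∨ p4) ∨ (((((p2 ∨ p3) ∧ p4) ∨ p2) ∧ p1) → p2)) ∧ not (p2 ∧ not p2)) = min(1, 1) = 1
not (((not p2 ∨ p4) ∨ (((((p2 ∨ p3) ∧ p4) ∨ p2) ∧ p1) → p2)) ∧ not (p2 ∧ not p2)): Gödel ¬ of 1 = 0 (operand ≠ 0)
(p1 ∧ p2) = min(0.3, 0.74) = 0.3
not p1: Gödel ¬ of 0.3 = 0 (operand ≠ 0)
((p1 ∧ p2) ∨ not p1) = max(0.3, 0) = 0.3
(not (((not p2 ∨ p4) ∨ (((((p2 ∨ p3) ∧ p4) ∨ p2) ∧ p1) → p2)) ∧ not (p2 ∧ not p2)) ∨ ((p1 ∧ p2) ∨ not p1)) = max(0, 0.3) = 0.3

0.30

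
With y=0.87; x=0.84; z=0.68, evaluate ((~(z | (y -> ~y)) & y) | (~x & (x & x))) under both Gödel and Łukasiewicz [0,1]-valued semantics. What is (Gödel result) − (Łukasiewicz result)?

-0.32

Gödel evaluation:
  ~y: Gödel ¬ of 0.87 = 0 (operand ≠ 0)
  (y -> ~y): 0.87 > 0, so result = 0
  (z | (y -> ~y)) = max(0.68, 0) = 0.68
  ~(z | (y -> ~y)): Gödel ¬ of 0.68 = 0 (operand ≠ 0)
  (~(z | (y -> ~y)) & y) = min(0, 0.87) = 0
  ~x: Gödel ¬ of 0.84 = 0 (operand ≠ 0)
  (x & x) = min(0.84, 0.84) = 0.84
  (~x & (x & x)) = min(0, 0.84) = 0
  ((~(z | (y -> ~y)) & y) | (~x & (x & x))) = max(0, 0) = 0
  Gödel value = 0
Łukasiewicz evaluation:
  ~y: Łukasiewicz ¬ gives 1 − 0.87 = 0.13
  (y -> ~y): min(1, 1 − 0.87 + 0.13) = 0.26
  (z | (y -> ~y)) = max(0.68, 0.26) = 0.68
  ~(z | (y -> ~y)): Łukasiewicz ¬ gives 1 − 0.68 = 0.32
  (~(z | (y -> ~y)) & y) = min(0.32, 0.87) = 0.32
  ~x: Łukasiewicz ¬ gives 1 − 0.84 = 0.16
  (x & x) = min(0.84, 0.84) = 0.84
  (~x & (x & x)) = min(0.16, 0.84) = 0.16
  ((~(z | (y -> ~y)) & y) | (~x & (x & x))) = max(0.32, 0.16) = 0.32
  Łukasiewicz value = 0.32
Difference: 0 − 0.32 = -0.32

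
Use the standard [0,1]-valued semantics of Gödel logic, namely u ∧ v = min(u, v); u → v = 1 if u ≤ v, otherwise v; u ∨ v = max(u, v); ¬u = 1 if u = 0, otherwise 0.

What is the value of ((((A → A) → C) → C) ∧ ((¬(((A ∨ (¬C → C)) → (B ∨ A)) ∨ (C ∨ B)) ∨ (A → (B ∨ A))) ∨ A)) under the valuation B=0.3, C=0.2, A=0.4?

1.00

(A → A): 0.4 ≤ 0.4, so result = 1
((A → A) → C): 1 > 0.2, so result = 0.2
(((A → A) → C) → C): 0.2 ≤ 0.2, so result = 1
¬C: Gödel ¬ of 0.2 = 0 (operand ≠ 0)
(¬C → C): 0 ≤ 0.2, so result = 1
(A ∨ (¬C → C)) = max(0.4, 1) = 1
(B ∨ A) = max(0.3, 0.4) = 0.4
((A ∨ (¬C → C)) → (B ∨ A)): 1 > 0.4, so result = 0.4
(C ∨ B) = max(0.2, 0.3) = 0.3
(((A ∨ (¬C → C)) → (B ∨ A)) ∨ (C ∨ B)) = max(0.4, 0.3) = 0.4
¬(((A ∨ (¬C → C)) → (B ∨ A)) ∨ (C ∨ B)): Gödel ¬ of 0.4 = 0 (operand ≠ 0)
(B ∨ A) = max(0.3, 0.4) = 0.4
(A → (B ∨ A)): 0.4 ≤ 0.4, so result = 1
(¬(((A ∨ (¬C → C)) → (B ∨ A)) ∨ (C ∨ B)) ∨ (A → (B ∨ A))) = max(0, 1) = 1
((¬(((A ∨ (¬C → C)) → (B ∨ A)) ∨ (C ∨ B)) ∨ (A → (B ∨ A))) ∨ A) = max(1, 0.4) = 1
((((A → A) → C) → C) ∧ ((¬(((A ∨ (¬C → C)) → (B ∨ A)) ∨ (C ∨ B)) ∨ (A → (B ∨ A))) ∨ A)) = min(1, 1) = 1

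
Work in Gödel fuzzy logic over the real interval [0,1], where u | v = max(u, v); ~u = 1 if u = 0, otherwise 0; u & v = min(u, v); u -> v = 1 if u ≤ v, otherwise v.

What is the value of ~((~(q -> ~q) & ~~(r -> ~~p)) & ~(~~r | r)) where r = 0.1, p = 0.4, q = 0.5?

1.00

~q: Gödel ¬ of 0.5 = 0 (operand ≠ 0)
(q -> ~q): 0.5 > 0, so result = 0
~(q -> ~q): Gödel ¬ of 0 = 1 (operand is 0)
~p: Gödel ¬ of 0.4 = 0 (operand ≠ 0)
~~p: Gödel ¬ of 0 = 1 (operand is 0)
(r -> ~~p): 0.1 ≤ 1, so result = 1
~(r -> ~~p): Gödel ¬ of 1 = 0 (operand ≠ 0)
~~(r -> ~~p): Gödel ¬ of 0 = 1 (operand is 0)
(~(q -> ~q) & ~~(r -> ~~p)) = min(1, 1) = 1
~r: Gödel ¬ of 0.1 = 0 (operand ≠ 0)
~~r: Gödel ¬ of 0 = 1 (operand is 0)
(~~r | r) = max(1, 0.1) = 1
~(~~r | r): Gödel ¬ of 1 = 0 (operand ≠ 0)
((~(q -> ~q) & ~~(r -> ~~p)) & ~(~~r | r)) = min(1, 0) = 0
~((~(q -> ~q) & ~~(r -> ~~p)) & ~(~~r | r)): Gödel ¬ of 0 = 1 (operand is 0)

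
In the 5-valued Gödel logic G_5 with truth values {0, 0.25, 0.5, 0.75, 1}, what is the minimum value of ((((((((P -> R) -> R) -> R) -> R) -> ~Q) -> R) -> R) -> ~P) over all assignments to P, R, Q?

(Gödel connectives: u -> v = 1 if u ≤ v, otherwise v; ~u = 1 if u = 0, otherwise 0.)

The minimum is attained at P = 0.25, R = 0, Q = 0:
  (P -> R): 0.25 > 0, so result = 0
  ((P -> R) -> R): 0 ≤ 0, so result = 1
  (((P -> R) -> R) -> R): 1 > 0, so result = 0
  ((((P -> R) -> R) -> R) -> R): 0 ≤ 0, so result = 1
  ~Q: Gödel ¬ of 0 = 1 (operand is 0)
  (((((P -> R) -> R) -> R) -> R) -> ~Q): 1 ≤ 1, so result = 1
  ((((((P -> R) -> R) -> R) -> R) -> ~Q) -> R): 1 > 0, so result = 0
  (((((((P -> R) -> R) -> R) -> R) -> ~Q) -> R) -> R): 0 ≤ 0, so result = 1
  ~P: Gödel ¬ of 0.25 = 0 (operand ≠ 0)
  ((((((((P -> R) -> R) -> R) -> R) -> ~Q) -> R) -> R) -> ~P): 1 > 0, so result = 0
Checking all 125 assignments confirms none give a value below 0.00.

0.00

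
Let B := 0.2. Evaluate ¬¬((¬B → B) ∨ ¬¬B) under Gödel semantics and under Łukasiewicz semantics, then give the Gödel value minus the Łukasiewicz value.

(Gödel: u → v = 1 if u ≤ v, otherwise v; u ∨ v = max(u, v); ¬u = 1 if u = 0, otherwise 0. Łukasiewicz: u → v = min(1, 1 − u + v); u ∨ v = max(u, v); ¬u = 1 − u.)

0.60

Gödel evaluation:
  ¬B: Gödel ¬ of 0.2 = 0 (operand ≠ 0)
  (¬B → B): 0 ≤ 0.2, so result = 1
  ¬B: Gödel ¬ of 0.2 = 0 (operand ≠ 0)
  ¬¬B: Gödel ¬ of 0 = 1 (operand is 0)
  ((¬B → B) ∨ ¬¬B) = max(1, 1) = 1
  ¬((¬B → B) ∨ ¬¬B): Gödel ¬ of 1 = 0 (operand ≠ 0)
  ¬¬((¬B → B) ∨ ¬¬B): Gödel ¬ of 0 = 1 (operand is 0)
  Gödel value = 1
Łukasiewicz evaluation:
  ¬B: Łukasiewicz ¬ gives 1 − 0.2 = 0.8
  (¬B → B): min(1, 1 − 0.8 + 0.2) = 0.4
  ¬B: Łukasiewicz ¬ gives 1 − 0.2 = 0.8
  ¬¬B: Łukasiewicz ¬ gives 1 − 0.8 = 0.2
  ((¬B → B) ∨ ¬¬B) = max(0.4, 0.2) = 0.4
  ¬((¬B → B) ∨ ¬¬B): Łukasiewicz ¬ gives 1 − 0.4 = 0.6
  ¬¬((¬B → B) ∨ ¬¬B): Łukasiewicz ¬ gives 1 − 0.6 = 0.4
  Łukasiewicz value = 0.4
Difference: 1 − 0.4 = 0.60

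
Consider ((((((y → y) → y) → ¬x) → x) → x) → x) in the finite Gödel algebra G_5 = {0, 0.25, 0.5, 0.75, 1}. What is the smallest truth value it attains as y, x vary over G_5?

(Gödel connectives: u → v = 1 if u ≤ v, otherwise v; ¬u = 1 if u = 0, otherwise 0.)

The minimum is attained at y = 0, x = 0:
  (y → y): 0 ≤ 0, so result = 1
  ((y → y) → y): 1 > 0, so result = 0
  ¬x: Gödel ¬ of 0 = 1 (operand is 0)
  (((y → y) → y) → ¬x): 0 ≤ 1, so result = 1
  ((((y → y) → y) → ¬x) → x): 1 > 0, so result = 0
  (((((y → y) → y) → ¬x) → x) → x): 0 ≤ 0, so result = 1
  ((((((y → y) → y) → ¬x) → x) → x) → x): 1 > 0, so result = 0
Checking all 25 assignments confirms none give a value below 0.00.

0.00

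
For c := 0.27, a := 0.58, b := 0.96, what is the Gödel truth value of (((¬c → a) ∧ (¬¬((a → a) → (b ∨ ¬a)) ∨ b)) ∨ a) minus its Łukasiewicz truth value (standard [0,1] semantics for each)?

Gödel evaluation:
  ¬c: Gödel ¬ of 0.27 = 0 (operand ≠ 0)
  (¬c → a): 0 ≤ 0.58, so result = 1
  (a → a): 0.58 ≤ 0.58, so result = 1
  ¬a: Gödel ¬ of 0.58 = 0 (operand ≠ 0)
  (b ∨ ¬a) = max(0.96, 0) = 0.96
  ((a → a) → (b ∨ ¬a)): 1 > 0.96, so result = 0.96
  ¬((a → a) → (b ∨ ¬a)): Gödel ¬ of 0.96 = 0 (operand ≠ 0)
  ¬¬((a → a) → (b ∨ ¬a)): Gödel ¬ of 0 = 1 (operand is 0)
  (¬¬((a → a) → (b ∨ ¬a)) ∨ b) = max(1, 0.96) = 1
  ((¬c → a) ∧ (¬¬((a → a) → (b ∨ ¬a)) ∨ b)) = min(1, 1) = 1
  (((¬c → a) ∧ (¬¬((a → a) → (b ∨ ¬a)) ∨ b)) ∨ a) = max(1, 0.58) = 1
  Gödel value = 1
Łukasiewicz evaluation:
  ¬c: Łukasiewicz ¬ gives 1 − 0.27 = 0.73
  (¬c → a): min(1, 1 − 0.73 + 0.58) = 0.85
  (a → a): min(1, 1 − 0.58 + 0.58) = 1
  ¬a: Łukasiewicz ¬ gives 1 − 0.58 = 0.42
  (b ∨ ¬a) = max(0.96, 0.42) = 0.96
  ((a → a) → (b ∨ ¬a)): min(1, 1 − 1 + 0.96) = 0.96
  ¬((a → a) → (b ∨ ¬a)): Łukasiewicz ¬ gives 1 − 0.96 = 0.04
  ¬¬((a → a) → (b ∨ ¬a)): Łukasiewicz ¬ gives 1 − 0.04 = 0.96
  (¬¬((a → a) → (b ∨ ¬a)) ∨ b) = max(0.96, 0.96) = 0.96
  ((¬c → a) ∧ (¬¬((a → a) → (b ∨ ¬a)) ∨ b)) = min(0.85, 0.96) = 0.85
  (((¬c → a) ∧ (¬¬((a → a) → (b ∨ ¬a)) ∨ b)) ∨ a) = max(0.85, 0.58) = 0.85
  Łukasiewicz value = 0.85
Difference: 1 − 0.85 = 0.15

0.15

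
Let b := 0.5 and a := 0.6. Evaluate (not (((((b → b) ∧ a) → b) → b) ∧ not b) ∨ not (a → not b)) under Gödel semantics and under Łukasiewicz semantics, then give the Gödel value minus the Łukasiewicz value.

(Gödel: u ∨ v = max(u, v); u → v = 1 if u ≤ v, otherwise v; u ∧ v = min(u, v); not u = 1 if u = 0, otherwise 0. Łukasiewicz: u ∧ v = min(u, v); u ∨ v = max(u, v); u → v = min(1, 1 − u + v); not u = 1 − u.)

Gödel evaluation:
  (b → b): 0.5 ≤ 0.5, so result = 1
  ((b → b) ∧ a) = min(1, 0.6) = 0.6
  (((b → b) ∧ a) → b): 0.6 > 0.5, so result = 0.5
  ((((b → b) ∧ a) → b) → b): 0.5 ≤ 0.5, so result = 1
  not b: Gödel ¬ of 0.5 = 0 (operand ≠ 0)
  (((((b → b) ∧ a) → b) → b) ∧ not b) = min(1, 0) = 0
  not (((((b → b) ∧ a) → b) → b) ∧ not b): Gödel ¬ of 0 = 1 (operand is 0)
  not b: Gödel ¬ of 0.5 = 0 (operand ≠ 0)
  (a → not b): 0.6 > 0, so result = 0
  not (a → not b): Gödel ¬ of 0 = 1 (operand is 0)
  (not (((((b → b) ∧ a) → b) → b) ∧ not b) ∨ not (a → not b)) = max(1, 1) = 1
  Gödel value = 1
Łukasiewicz evaluation:
  (b → b): min(1, 1 − 0.5 + 0.5) = 1
  ((b → b) ∧ a) = min(1, 0.6) = 0.6
  (((b → b) ∧ a) → b): min(1, 1 − 0.6 + 0.5) = 0.9
  ((((b → b) ∧ a) → b) → b): min(1, 1 − 0.9 + 0.5) = 0.6
  not b: Łukasiewicz ¬ gives 1 − 0.5 = 0.5
  (((((b → b) ∧ a) → b) → b) ∧ not b) = min(0.6, 0.5) = 0.5
  not (((((b → b) ∧ a) → b) → b) ∧ not b): Łukasiewicz ¬ gives 1 − 0.5 = 0.5
  not b: Łukasiewicz ¬ gives 1 − 0.5 = 0.5
  (a → not b): min(1, 1 − 0.6 + 0.5) = 0.9
  not (a → not b): Łukasiewicz ¬ gives 1 − 0.9 = 0.1
  (not (((((b → b) ∧ a) → b) → b) ∧ not b) ∨ not (a → not b)) = max(0.5, 0.1) = 0.5
  Łukasiewicz value = 0.5
Difference: 1 − 0.5 = 0.50

0.50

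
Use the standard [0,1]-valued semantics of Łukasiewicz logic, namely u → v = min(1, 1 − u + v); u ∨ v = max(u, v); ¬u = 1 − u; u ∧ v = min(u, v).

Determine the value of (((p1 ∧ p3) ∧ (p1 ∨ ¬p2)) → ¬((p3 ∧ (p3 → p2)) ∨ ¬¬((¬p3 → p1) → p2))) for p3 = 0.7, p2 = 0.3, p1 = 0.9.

(p1 ∧ p3) = min(0.9, 0.7) = 0.7
¬p2: Łukasiewicz ¬ gives 1 − 0.3 = 0.7
(p1 ∨ ¬p2) = max(0.9, 0.7) = 0.9
((p1 ∧ p3) ∧ (p1 ∨ ¬p2)) = min(0.7, 0.9) = 0.7
(p3 → p2): min(1, 1 − 0.7 + 0.3) = 0.6
(p3 ∧ (p3 → p2)) = min(0.7, 0.6) = 0.6
¬p3: Łukasiewicz ¬ gives 1 − 0.7 = 0.3
(¬p3 → p1): min(1, 1 − 0.3 + 0.9) = 1
((¬p3 → p1) → p2): min(1, 1 − 1 + 0.3) = 0.3
¬((¬p3 → p1) → p2): Łukasiewicz ¬ gives 1 − 0.3 = 0.7
¬¬((¬p3 → p1) → p2): Łukasiewicz ¬ gives 1 − 0.7 = 0.3
((p3 ∧ (p3 → p2)) ∨ ¬¬((¬p3 → p1) → p2)) = max(0.6, 0.3) = 0.6
¬((p3 ∧ (p3 → p2)) ∨ ¬¬((¬p3 → p1) → p2)): Łukasiewicz ¬ gives 1 − 0.6 = 0.4
(((p1 ∧ p3) ∧ (p1 ∨ ¬p2)) → ¬((p3 ∧ (p3 → p2)) ∨ ¬¬((¬p3 → p1) → p2))): min(1, 1 − 0.7 + 0.4) = 0.7

0.70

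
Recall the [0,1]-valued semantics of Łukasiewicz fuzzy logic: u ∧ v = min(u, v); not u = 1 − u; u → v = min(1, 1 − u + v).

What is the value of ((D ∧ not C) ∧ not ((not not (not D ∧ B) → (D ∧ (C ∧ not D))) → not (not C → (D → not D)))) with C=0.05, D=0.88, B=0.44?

0.22

not C: Łukasiewicz ¬ gives 1 − 0.05 = 0.95
(D ∧ not C) = min(0.88, 0.95) = 0.88
not D: Łukasiewicz ¬ gives 1 − 0.88 = 0.12
(not D ∧ B) = min(0.12, 0.44) = 0.12
not (not D ∧ B): Łukasiewicz ¬ gives 1 − 0.12 = 0.88
not not (not D ∧ B): Łukasiewicz ¬ gives 1 − 0.88 = 0.12
not D: Łukasiewicz ¬ gives 1 − 0.88 = 0.12
(C ∧ not D) = min(0.05, 0.12) = 0.05
(D ∧ (C ∧ not D)) = min(0.88, 0.05) = 0.05
(not not (not D ∧ B) → (D ∧ (C ∧ not D))): min(1, 1 − 0.12 + 0.05) = 0.93
not C: Łukasiewicz ¬ gives 1 − 0.05 = 0.95
not D: Łukasiewicz ¬ gives 1 − 0.88 = 0.12
(D → not D): min(1, 1 − 0.88 + 0.12) = 0.24
(not C → (D → not D)): min(1, 1 − 0.95 + 0.24) = 0.29
not (not C → (D → not D)): Łukasiewicz ¬ gives 1 − 0.29 = 0.71
((not not (not D ∧ B) → (D ∧ (C ∧ not D))) → not (not C → (D → not D))): min(1, 1 − 0.93 + 0.71) = 0.78
not ((not not (not D ∧ B) → (D ∧ (C ∧ not D))) → not (not C → (D → not D))): Łukasiewicz ¬ gives 1 − 0.78 = 0.22
((D ∧ not C) ∧ not ((not not (not D ∧ B) → (D ∧ (C ∧ not D))) → not (not C → (D → not D)))) = min(0.88, 0.22) = 0.22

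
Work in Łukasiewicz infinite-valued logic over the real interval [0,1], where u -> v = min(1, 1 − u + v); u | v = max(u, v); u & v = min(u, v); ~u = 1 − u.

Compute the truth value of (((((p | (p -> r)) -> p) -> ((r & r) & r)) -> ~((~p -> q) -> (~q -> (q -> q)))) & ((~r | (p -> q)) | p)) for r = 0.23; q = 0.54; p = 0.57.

0.68

(p -> r): min(1, 1 − 0.57 + 0.23) = 0.66
(p | (p -> r)) = max(0.57, 0.66) = 0.66
((p | (p -> r)) -> p): min(1, 1 − 0.66 + 0.57) = 0.91
(r & r) = min(0.23, 0.23) = 0.23
((r & r) & r) = min(0.23, 0.23) = 0.23
(((p | (p -> r)) -> p) -> ((r & r) & r)): min(1, 1 − 0.91 + 0.23) = 0.32
~p: Łukasiewicz ¬ gives 1 − 0.57 = 0.43
(~p -> q): min(1, 1 − 0.43 + 0.54) = 1
~q: Łukasiewicz ¬ gives 1 − 0.54 = 0.46
(q -> q): min(1, 1 − 0.54 + 0.54) = 1
(~q -> (q -> q)): min(1, 1 − 0.46 + 1) = 1
((~p -> q) -> (~q -> (q -> q))): min(1, 1 − 1 + 1) = 1
~((~p -> q) -> (~q -> (q -> q))): Łukasiewicz ¬ gives 1 − 1 = 0
((((p | (p -> r)) -> p) -> ((r & r) & r)) -> ~((~p -> q) -> (~q -> (q -> q)))): min(1, 1 − 0.32 + 0) = 0.68
~r: Łukasiewicz ¬ gives 1 − 0.23 = 0.77
(p -> q): min(1, 1 − 0.57 + 0.54) = 0.97
(~r | (p -> q)) = max(0.77, 0.97) = 0.97
((~r | (p -> q)) | p) = max(0.97, 0.57) = 0.97
(((((p | (p -> r)) -> p) -> ((r & r) & r)) -> ~((~p -> q) -> (~q -> (q -> q)))) & ((~r | (p -> q)) | p)) = min(0.68, 0.97) = 0.68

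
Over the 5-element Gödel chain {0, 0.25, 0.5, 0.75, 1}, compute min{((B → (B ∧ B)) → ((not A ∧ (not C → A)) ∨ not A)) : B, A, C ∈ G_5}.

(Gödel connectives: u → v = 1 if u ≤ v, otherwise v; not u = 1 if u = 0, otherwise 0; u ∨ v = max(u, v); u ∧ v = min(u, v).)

0.00

The minimum is attained at B = 0, A = 0.25, C = 0:
  (B ∧ B) = min(0, 0) = 0
  (B → (B ∧ B)): 0 ≤ 0, so result = 1
  not A: Gödel ¬ of 0.25 = 0 (operand ≠ 0)
  not C: Gödel ¬ of 0 = 1 (operand is 0)
  (not C → A): 1 > 0.25, so result = 0.25
  (not A ∧ (not C → A)) = min(0, 0.25) = 0
  not A: Gödel ¬ of 0.25 = 0 (operand ≠ 0)
  ((not A ∧ (not C → A)) ∨ not A) = max(0, 0) = 0
  ((B → (B ∧ B)) → ((not A ∧ (not C → A)) ∨ not A)): 1 > 0, so result = 0
Checking all 125 assignments confirms none give a value below 0.00.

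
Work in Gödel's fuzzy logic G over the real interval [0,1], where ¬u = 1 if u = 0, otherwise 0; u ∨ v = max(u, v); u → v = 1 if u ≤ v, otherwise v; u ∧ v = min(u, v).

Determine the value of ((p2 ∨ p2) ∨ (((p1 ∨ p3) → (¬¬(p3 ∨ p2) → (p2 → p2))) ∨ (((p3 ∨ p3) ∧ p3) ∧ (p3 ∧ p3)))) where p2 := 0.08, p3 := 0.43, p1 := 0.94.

(p2 ∨ p2) = max(0.08, 0.08) = 0.08
(p1 ∨ p3) = max(0.94, 0.43) = 0.94
(p3 ∨ p2) = max(0.43, 0.08) = 0.43
¬(p3 ∨ p2): Gödel ¬ of 0.43 = 0 (operand ≠ 0)
¬¬(p3 ∨ p2): Gödel ¬ of 0 = 1 (operand is 0)
(p2 → p2): 0.08 ≤ 0.08, so result = 1
(¬¬(p3 ∨ p2) → (p2 → p2)): 1 ≤ 1, so result = 1
((p1 ∨ p3) → (¬¬(p3 ∨ p2) → (p2 → p2))): 0.94 ≤ 1, so result = 1
(p3 ∨ p3) = max(0.43, 0.43) = 0.43
((p3 ∨ p3) ∧ p3) = min(0.43, 0.43) = 0.43
(p3 ∧ p3) = min(0.43, 0.43) = 0.43
(((p3 ∨ p3) ∧ p3) ∧ (p3 ∧ p3)) = min(0.43, 0.43) = 0.43
(((p1 ∨ p3) → (¬¬(p3 ∨ p2) → (p2 → p2))) ∨ (((p3 ∨ p3) ∧ p3) ∧ (p3 ∧ p3))) = max(1, 0.43) = 1
((p2 ∨ p2) ∨ (((p1 ∨ p3) → (¬¬(p3 ∨ p2) → (p2 → p2))) ∨ (((p3 ∨ p3) ∧ p3) ∧ (p3 ∧ p3)))) = max(0.08, 1) = 1

1.00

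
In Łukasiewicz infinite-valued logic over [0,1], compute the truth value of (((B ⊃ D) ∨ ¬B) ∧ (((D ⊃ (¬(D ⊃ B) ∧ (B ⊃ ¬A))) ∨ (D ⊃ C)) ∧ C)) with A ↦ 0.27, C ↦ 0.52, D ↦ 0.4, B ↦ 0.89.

(B ⊃ D): min(1, 1 − 0.89 + 0.4) = 0.51
¬B: Łukasiewicz ¬ gives 1 − 0.89 = 0.11
((B ⊃ D) ∨ ¬B) = max(0.51, 0.11) = 0.51
(D ⊃ B): min(1, 1 − 0.4 + 0.89) = 1
¬(D ⊃ B): Łukasiewicz ¬ gives 1 − 1 = 0
¬A: Łukasiewicz ¬ gives 1 − 0.27 = 0.73
(B ⊃ ¬A): min(1, 1 − 0.89 + 0.73) = 0.84
(¬(D ⊃ B) ∧ (B ⊃ ¬A)) = min(0, 0.84) = 0
(D ⊃ (¬(D ⊃ B) ∧ (B ⊃ ¬A))): min(1, 1 − 0.4 + 0) = 0.6
(D ⊃ C): min(1, 1 − 0.4 + 0.52) = 1
((D ⊃ (¬(D ⊃ B) ∧ (B ⊃ ¬A))) ∨ (D ⊃ C)) = max(0.6, 1) = 1
(((D ⊃ (¬(D ⊃ B) ∧ (B ⊃ ¬A))) ∨ (D ⊃ C)) ∧ C) = min(1, 0.52) = 0.52
(((B ⊃ D) ∨ ¬B) ∧ (((D ⊃ (¬(D ⊃ B) ∧ (B ⊃ ¬A))) ∨ (D ⊃ C)) ∧ C)) = min(0.51, 0.52) = 0.51

0.51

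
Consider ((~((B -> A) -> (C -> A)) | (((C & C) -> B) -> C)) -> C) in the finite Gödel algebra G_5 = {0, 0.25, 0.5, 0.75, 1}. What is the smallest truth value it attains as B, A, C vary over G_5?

The minimum is attained at B = 0, A = 0, C = 0.25:
  (B -> A): 0 ≤ 0, so result = 1
  (C -> A): 0.25 > 0, so result = 0
  ((B -> A) -> (C -> A)): 1 > 0, so result = 0
  ~((B -> A) -> (C -> A)): Gödel ¬ of 0 = 1 (operand is 0)
  (C & C) = min(0.25, 0.25) = 0.25
  ((C & C) -> B): 0.25 > 0, so result = 0
  (((C & C) -> B) -> C): 0 ≤ 0.25, so result = 1
  (~((B -> A) -> (C -> A)) | (((C & C) -> B) -> C)) = max(1, 1) = 1
  ((~((B -> A) -> (C -> A)) | (((C & C) -> B) -> C)) -> C): 1 > 0.25, so result = 0.25
Checking all 125 assignments confirms none give a value below 0.25.

0.25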